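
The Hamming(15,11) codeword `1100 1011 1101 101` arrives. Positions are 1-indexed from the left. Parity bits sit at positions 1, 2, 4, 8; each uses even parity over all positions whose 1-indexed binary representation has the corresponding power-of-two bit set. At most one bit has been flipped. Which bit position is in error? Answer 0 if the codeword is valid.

4

s1: b1⊕b3⊕b5⊕b7⊕b9⊕b11⊕b13⊕b15 = 1⊕0⊕1⊕1⊕1⊕0⊕1⊕1 = 0
s2: b2⊕b3⊕b6⊕b7⊕b10⊕b11⊕b14⊕b15 = 1⊕0⊕0⊕1⊕1⊕0⊕0⊕1 = 0
s4: b4⊕b5⊕b6⊕b7⊕b12⊕b13⊕b14⊕b15 = 0⊕1⊕0⊕1⊕1⊕1⊕0⊕1 = 1
s8: b8⊕b9⊕b10⊕b11⊕b12⊕b13⊕b14⊕b15 = 1⊕1⊕1⊕0⊕1⊕1⊕0⊕1 = 0
Syndrome (s8...s1) = 0100 → position 4.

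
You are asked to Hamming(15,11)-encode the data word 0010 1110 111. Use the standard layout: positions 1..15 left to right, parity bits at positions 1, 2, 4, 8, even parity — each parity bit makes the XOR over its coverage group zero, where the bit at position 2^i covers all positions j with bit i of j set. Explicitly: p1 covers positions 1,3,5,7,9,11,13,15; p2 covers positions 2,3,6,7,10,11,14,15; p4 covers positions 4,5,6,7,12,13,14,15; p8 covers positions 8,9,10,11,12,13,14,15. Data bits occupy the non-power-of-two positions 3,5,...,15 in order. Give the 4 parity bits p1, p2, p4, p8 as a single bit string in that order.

Place data bits at non-power-of-two positions: b3=0, b5=0, b6=1, b7=0, b9=1, b10=1, b11=1, b12=0, b13=1, b14=1, b15=1.
p1 = XOR of data positions {3,5,7,9,11,13,15} = 0⊕0⊕0⊕1⊕1⊕1⊕1 = 0
p2 = XOR of data positions {3,6,7,10,11,14,15} = 0⊕1⊕0⊕1⊕1⊕1⊕1 = 1
p4 = XOR of data positions {5,6,7,12,13,14,15} = 0⊕1⊕0⊕0⊕1⊕1⊕1 = 0
p8 = XOR of data positions {9,10,11,12,13,14,15} = 1⊕1⊕1⊕0⊕1⊕1⊕1 = 0
Parity bits p1,p2,p4,p8 = 0100

0100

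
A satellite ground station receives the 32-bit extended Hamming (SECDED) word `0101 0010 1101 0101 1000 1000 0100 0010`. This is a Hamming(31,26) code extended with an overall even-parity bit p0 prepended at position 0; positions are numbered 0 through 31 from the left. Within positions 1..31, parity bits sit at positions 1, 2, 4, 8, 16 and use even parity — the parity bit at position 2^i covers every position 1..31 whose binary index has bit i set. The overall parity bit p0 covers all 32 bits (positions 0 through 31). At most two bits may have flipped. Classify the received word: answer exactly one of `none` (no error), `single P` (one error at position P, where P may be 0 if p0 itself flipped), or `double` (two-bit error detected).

double

s1: b1⊕b3⊕b5⊕b7⊕b9⊕b11⊕b13⊕b15⊕b17⊕b19⊕b21⊕b23⊕b25⊕b27⊕b29⊕b31 = 1⊕1⊕0⊕0⊕1⊕1⊕1⊕1⊕0⊕0⊕0⊕0⊕1⊕0⊕0⊕0 = 1
s2: b2⊕b3⊕b6⊕b7⊕b10⊕b11⊕b14⊕b15⊕b18⊕b19⊕b22⊕b23⊕b26⊕b27⊕b30⊕b31 = 0⊕1⊕1⊕0⊕0⊕1⊕0⊕1⊕0⊕0⊕0⊕0⊕0⊕0⊕1⊕0 = 1
s4: b4⊕b5⊕b6⊕b7⊕b12⊕b13⊕b14⊕b15⊕b20⊕b21⊕b22⊕b23⊕b28⊕b29⊕b30⊕b31 = 0⊕0⊕1⊕0⊕0⊕1⊕0⊕1⊕1⊕0⊕0⊕0⊕0⊕0⊕1⊕0 = 1
s8: b8⊕b9⊕b10⊕b11⊕b12⊕b13⊕b14⊕b15⊕b24⊕b25⊕b26⊕b27⊕b28⊕b29⊕b30⊕b31 = 1⊕1⊕0⊕1⊕0⊕1⊕0⊕1⊕0⊕1⊕0⊕0⊕0⊕0⊕1⊕0 = 1
s16: b16⊕b17⊕b18⊕b19⊕b20⊕b21⊕b22⊕b23⊕b24⊕b25⊕b26⊕b27⊕b28⊕b29⊕b30⊕b31 = 1⊕0⊕0⊕0⊕1⊕0⊕0⊕0⊕0⊕1⊕0⊕0⊕0⊕0⊕1⊕0 = 0
Syndrome (s16...s1) = 01111 → position 15.
Overall parity (XOR of all 32 bits, including p0): 0⊕1⊕0⊕1⊕0⊕0⊕1⊕0⊕1⊕1⊕0⊕1⊕0⊕1⊕0⊕1⊕1⊕0⊕0⊕0⊕1⊕0⊕0⊕0⊕0⊕1⊕0⊕0⊕0⊕0⊕1⊕0 = 0
Overall=0, syndrome position=15 → double-bit error detected (uncorrectable).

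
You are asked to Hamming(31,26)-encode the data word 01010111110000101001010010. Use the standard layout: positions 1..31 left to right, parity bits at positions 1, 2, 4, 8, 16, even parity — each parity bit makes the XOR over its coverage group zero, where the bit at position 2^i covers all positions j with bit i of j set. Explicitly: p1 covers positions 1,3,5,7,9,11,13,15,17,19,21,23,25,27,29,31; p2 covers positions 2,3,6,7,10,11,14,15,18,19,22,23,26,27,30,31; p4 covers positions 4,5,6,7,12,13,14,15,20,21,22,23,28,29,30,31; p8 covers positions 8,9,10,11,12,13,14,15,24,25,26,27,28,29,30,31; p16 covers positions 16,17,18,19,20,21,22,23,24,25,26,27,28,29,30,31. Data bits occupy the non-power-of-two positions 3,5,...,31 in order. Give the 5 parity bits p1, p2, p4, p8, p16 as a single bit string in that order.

Place data bits at non-power-of-two positions: b3=0, b5=1, b6=0, b7=1, b9=0, b10=1, b11=1, b12=1, b13=1, b14=1, b15=0, b17=0, b18=0, b19=0, b20=1, b21=0, b22=1, b23=0, b24=0, b25=1, b26=0, b27=1, b28=0, b29=0, b30=1, b31=0.
p1 = XOR of data positions {3,5,7,9,11,13,15,17,19,21,23,25,27,29,31} = 0⊕1⊕1⊕0⊕1⊕1⊕0⊕0⊕0⊕0⊕0⊕1⊕1⊕0⊕0 = 0
p2 = XOR of data positions {3,6,7,10,11,14,15,18,19,22,23,26,27,30,31} = 0⊕0⊕1⊕1⊕1⊕1⊕0⊕0⊕0⊕1⊕0⊕0⊕1⊕1⊕0 = 1
p4 = XOR of data positions {5,6,7,12,13,14,15,20,21,22,23,28,29,30,31} = 1⊕0⊕1⊕1⊕1⊕1⊕0⊕1⊕0⊕1⊕0⊕0⊕0⊕1⊕0 = 0
p8 = XOR of data positions {9,10,11,12,13,14,15,24,25,26,27,28,29,30,31} = 0⊕1⊕1⊕1⊕1⊕1⊕0⊕0⊕1⊕0⊕1⊕0⊕0⊕1⊕0 = 0
p16 = XOR of data positions {17,18,19,20,21,22,23,24,25,26,27,28,29,30,31} = 0⊕0⊕0⊕1⊕0⊕1⊕0⊕0⊕1⊕0⊕1⊕0⊕0⊕1⊕0 = 1
Parity bits p1,p2,p4,p8,p16 = 01001

01001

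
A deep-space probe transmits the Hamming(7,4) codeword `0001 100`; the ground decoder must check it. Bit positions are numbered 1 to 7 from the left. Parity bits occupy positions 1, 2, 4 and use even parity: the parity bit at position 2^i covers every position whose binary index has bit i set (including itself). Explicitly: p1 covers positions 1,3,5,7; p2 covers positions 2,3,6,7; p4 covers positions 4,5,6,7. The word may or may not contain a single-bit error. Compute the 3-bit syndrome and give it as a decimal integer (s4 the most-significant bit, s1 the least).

s1: b1⊕b3⊕b5⊕b7 = 0⊕0⊕1⊕0 = 1
s2: b2⊕b3⊕b6⊕b7 = 0⊕0⊕0⊕0 = 0
s4: b4⊕b5⊕b6⊕b7 = 1⊕1⊕0⊕0 = 0
Syndrome (s4...s1) = 001 → position 1.

1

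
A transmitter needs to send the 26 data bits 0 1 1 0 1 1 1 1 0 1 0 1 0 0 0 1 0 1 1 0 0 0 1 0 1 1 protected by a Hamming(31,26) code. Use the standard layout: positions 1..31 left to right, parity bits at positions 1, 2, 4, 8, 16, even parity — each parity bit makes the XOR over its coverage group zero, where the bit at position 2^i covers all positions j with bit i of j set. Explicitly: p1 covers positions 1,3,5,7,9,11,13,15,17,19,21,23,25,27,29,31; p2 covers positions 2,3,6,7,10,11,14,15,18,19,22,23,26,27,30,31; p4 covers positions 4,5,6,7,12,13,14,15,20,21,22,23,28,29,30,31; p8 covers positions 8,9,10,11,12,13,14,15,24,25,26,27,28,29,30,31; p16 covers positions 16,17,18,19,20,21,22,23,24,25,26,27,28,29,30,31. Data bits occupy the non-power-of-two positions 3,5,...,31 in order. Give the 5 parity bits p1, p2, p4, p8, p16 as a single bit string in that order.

11111

Place data bits at non-power-of-two positions: b3=0, b5=1, b6=1, b7=0, b9=1, b10=1, b11=1, b12=1, b13=0, b14=1, b15=0, b17=1, b18=0, b19=0, b20=0, b21=1, b22=0, b23=1, b24=1, b25=0, b26=0, b27=0, b28=1, b29=0, b30=1, b31=1.
p1 = XOR of data positions {3,5,7,9,11,13,15,17,19,21,23,25,27,29,31} = 0⊕1⊕0⊕1⊕1⊕0⊕0⊕1⊕0⊕1⊕1⊕0⊕0⊕0⊕1 = 1
p2 = XOR of data positions {3,6,7,10,11,14,15,18,19,22,23,26,27,30,31} = 0⊕1⊕0⊕1⊕1⊕1⊕0⊕0⊕0⊕0⊕1⊕0⊕0⊕1⊕1 = 1
p4 = XOR of data positions {5,6,7,12,13,14,15,20,21,22,23,28,29,30,31} = 1⊕1⊕0⊕1⊕0⊕1⊕0⊕0⊕1⊕0⊕1⊕1⊕0⊕1⊕1 = 1
p8 = XOR of data positions {9,10,11,12,13,14,15,24,25,26,27,28,29,30,31} = 1⊕1⊕1⊕1⊕0⊕1⊕0⊕1⊕0⊕0⊕0⊕1⊕0⊕1⊕1 = 1
p16 = XOR of data positions {17,18,19,20,21,22,23,24,25,26,27,28,29,30,31} = 1⊕0⊕0⊕0⊕1⊕0⊕1⊕1⊕0⊕0⊕0⊕1⊕0⊕1⊕1 = 1
Parity bits p1,p2,p4,p8,p16 = 11111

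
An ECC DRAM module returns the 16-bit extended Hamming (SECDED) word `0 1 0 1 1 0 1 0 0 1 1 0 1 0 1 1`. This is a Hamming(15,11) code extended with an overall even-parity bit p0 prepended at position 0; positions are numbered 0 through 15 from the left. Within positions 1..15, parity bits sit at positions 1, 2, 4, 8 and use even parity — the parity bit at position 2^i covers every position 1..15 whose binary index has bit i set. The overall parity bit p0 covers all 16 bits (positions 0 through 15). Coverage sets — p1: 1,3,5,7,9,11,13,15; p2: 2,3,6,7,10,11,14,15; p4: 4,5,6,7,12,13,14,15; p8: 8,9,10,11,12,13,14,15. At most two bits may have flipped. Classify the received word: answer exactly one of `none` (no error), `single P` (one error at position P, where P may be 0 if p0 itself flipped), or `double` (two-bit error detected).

s1: b1⊕b3⊕b5⊕b7⊕b9⊕b11⊕b13⊕b15 = 1⊕1⊕0⊕0⊕1⊕0⊕0⊕1 = 0
s2: b2⊕b3⊕b6⊕b7⊕b10⊕b11⊕b14⊕b15 = 0⊕1⊕1⊕0⊕1⊕0⊕1⊕1 = 1
s4: b4⊕b5⊕b6⊕b7⊕b12⊕b13⊕b14⊕b15 = 1⊕0⊕1⊕0⊕1⊕0⊕1⊕1 = 1
s8: b8⊕b9⊕b10⊕b11⊕b12⊕b13⊕b14⊕b15 = 0⊕1⊕1⊕0⊕1⊕0⊕1⊕1 = 1
Syndrome (s8...s1) = 1110 → position 14.
Overall parity (XOR of all 16 bits, including p0): 0⊕1⊕0⊕1⊕1⊕0⊕1⊕0⊕0⊕1⊕1⊕0⊕1⊕0⊕1⊕1 = 1
Overall=1, syndrome position=14 → single-bit error at position 14.

single 14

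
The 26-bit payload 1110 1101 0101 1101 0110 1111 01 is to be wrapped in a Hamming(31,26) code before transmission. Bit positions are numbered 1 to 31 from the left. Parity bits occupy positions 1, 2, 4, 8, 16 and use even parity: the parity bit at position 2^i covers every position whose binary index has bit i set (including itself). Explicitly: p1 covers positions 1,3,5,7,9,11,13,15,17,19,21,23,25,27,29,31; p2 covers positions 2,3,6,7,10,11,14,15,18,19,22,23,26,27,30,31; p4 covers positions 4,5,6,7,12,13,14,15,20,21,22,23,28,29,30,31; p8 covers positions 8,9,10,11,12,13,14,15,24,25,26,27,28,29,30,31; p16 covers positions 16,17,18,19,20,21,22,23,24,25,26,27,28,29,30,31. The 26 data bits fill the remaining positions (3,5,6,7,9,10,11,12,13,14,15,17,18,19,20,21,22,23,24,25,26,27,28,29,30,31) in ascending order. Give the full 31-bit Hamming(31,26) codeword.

Place data bits at non-power-of-two positions: b3=1, b5=1, b6=1, b7=0, b9=1, b10=1, b11=0, b12=1, b13=0, b14=1, b15=0, b17=1, b18=1, b19=1, b20=0, b21=1, b22=0, b23=1, b24=1, b25=0, b26=1, b27=1, b28=1, b29=1, b30=0, b31=1.
p1 = XOR of data positions {3,5,7,9,11,13,15,17,19,21,23,25,27,29,31} = 1⊕1⊕0⊕1⊕0⊕0⊕0⊕1⊕1⊕1⊕1⊕0⊕1⊕1⊕1 = 0
p2 = XOR of data positions {3,6,7,10,11,14,15,18,19,22,23,26,27,30,31} = 1⊕1⊕0⊕1⊕0⊕1⊕0⊕1⊕1⊕0⊕1⊕1⊕1⊕0⊕1 = 0
p4 = XOR of data positions {5,6,7,12,13,14,15,20,21,22,23,28,29,30,31} = 1⊕1⊕0⊕1⊕0⊕1⊕0⊕0⊕1⊕0⊕1⊕1⊕1⊕0⊕1 = 1
p8 = XOR of data positions {9,10,11,12,13,14,15,24,25,26,27,28,29,30,31} = 1⊕1⊕0⊕1⊕0⊕1⊕0⊕1⊕0⊕1⊕1⊕1⊕1⊕0⊕1 = 0
p16 = XOR of data positions {17,18,19,20,21,22,23,24,25,26,27,28,29,30,31} = 1⊕1⊕1⊕0⊕1⊕0⊕1⊕1⊕0⊕1⊕1⊕1⊕1⊕0⊕1 = 1
Codeword b1..b31 = 0011110011010101111010110111101

0011110011010101111010110111101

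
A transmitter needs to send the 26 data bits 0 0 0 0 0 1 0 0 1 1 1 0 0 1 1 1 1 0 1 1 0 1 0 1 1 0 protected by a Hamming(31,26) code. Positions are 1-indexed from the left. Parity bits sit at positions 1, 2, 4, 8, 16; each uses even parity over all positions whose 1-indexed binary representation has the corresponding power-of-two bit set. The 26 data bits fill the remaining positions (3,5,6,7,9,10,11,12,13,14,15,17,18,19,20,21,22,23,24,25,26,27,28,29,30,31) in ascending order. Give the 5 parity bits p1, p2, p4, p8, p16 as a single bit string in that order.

11011

Place data bits at non-power-of-two positions: b3=0, b5=0, b6=0, b7=0, b9=0, b10=1, b11=0, b12=0, b13=1, b14=1, b15=1, b17=0, b18=0, b19=1, b20=1, b21=1, b22=1, b23=0, b24=1, b25=1, b26=0, b27=1, b28=0, b29=1, b30=1, b31=0.
p1 = XOR of data positions {3,5,7,9,11,13,15,17,19,21,23,25,27,29,31} = 0⊕0⊕0⊕0⊕0⊕1⊕1⊕0⊕1⊕1⊕0⊕1⊕1⊕1⊕0 = 1
p2 = XOR of data positions {3,6,7,10,11,14,15,18,19,22,23,26,27,30,31} = 0⊕0⊕0⊕1⊕0⊕1⊕1⊕0⊕1⊕1⊕0⊕0⊕1⊕1⊕0 = 1
p4 = XOR of data positions {5,6,7,12,13,14,15,20,21,22,23,28,29,30,31} = 0⊕0⊕0⊕0⊕1⊕1⊕1⊕1⊕1⊕1⊕0⊕0⊕1⊕1⊕0 = 0
p8 = XOR of data positions {9,10,11,12,13,14,15,24,25,26,27,28,29,30,31} = 0⊕1⊕0⊕0⊕1⊕1⊕1⊕1⊕1⊕0⊕1⊕0⊕1⊕1⊕0 = 1
p16 = XOR of data positions {17,18,19,20,21,22,23,24,25,26,27,28,29,30,31} = 0⊕0⊕1⊕1⊕1⊕1⊕0⊕1⊕1⊕0⊕1⊕0⊕1⊕1⊕0 = 1
Parity bits p1,p2,p4,p8,p16 = 11011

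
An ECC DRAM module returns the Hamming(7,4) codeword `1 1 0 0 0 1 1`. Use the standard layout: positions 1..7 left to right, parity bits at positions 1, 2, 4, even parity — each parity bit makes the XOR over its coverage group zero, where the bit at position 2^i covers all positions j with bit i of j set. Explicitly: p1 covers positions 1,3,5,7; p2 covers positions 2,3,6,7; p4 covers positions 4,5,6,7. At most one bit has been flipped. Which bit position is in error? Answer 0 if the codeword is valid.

2

s1: b1⊕b3⊕b5⊕b7 = 1⊕0⊕0⊕1 = 0
s2: b2⊕b3⊕b6⊕b7 = 1⊕0⊕1⊕1 = 1
s4: b4⊕b5⊕b6⊕b7 = 0⊕0⊕1⊕1 = 0
Syndrome (s4...s1) = 010 → position 2.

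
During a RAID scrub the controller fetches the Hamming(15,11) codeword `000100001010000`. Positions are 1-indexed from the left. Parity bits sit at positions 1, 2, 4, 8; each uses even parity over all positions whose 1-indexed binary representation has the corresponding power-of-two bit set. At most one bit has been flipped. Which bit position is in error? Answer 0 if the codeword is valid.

6

s1: b1⊕b3⊕b5⊕b7⊕b9⊕b11⊕b13⊕b15 = 0⊕0⊕0⊕0⊕1⊕1⊕0⊕0 = 0
s2: b2⊕b3⊕b6⊕b7⊕b10⊕b11⊕b14⊕b15 = 0⊕0⊕0⊕0⊕0⊕1⊕0⊕0 = 1
s4: b4⊕b5⊕b6⊕b7⊕b12⊕b13⊕b14⊕b15 = 1⊕0⊕0⊕0⊕0⊕0⊕0⊕0 = 1
s8: b8⊕b9⊕b10⊕b11⊕b12⊕b13⊕b14⊕b15 = 0⊕1⊕0⊕1⊕0⊕0⊕0⊕0 = 0
Syndrome (s8...s1) = 0110 → position 6.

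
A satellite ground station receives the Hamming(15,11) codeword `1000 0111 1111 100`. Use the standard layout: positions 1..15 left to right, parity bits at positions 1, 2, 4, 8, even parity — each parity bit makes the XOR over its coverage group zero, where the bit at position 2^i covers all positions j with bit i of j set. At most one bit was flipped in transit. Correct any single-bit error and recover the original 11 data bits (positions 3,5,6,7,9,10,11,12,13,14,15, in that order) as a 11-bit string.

s1: b1⊕b3⊕b5⊕b7⊕b9⊕b11⊕b13⊕b15 = 1⊕0⊕0⊕1⊕1⊕1⊕1⊕0 = 1
s2: b2⊕b3⊕b6⊕b7⊕b10⊕b11⊕b14⊕b15 = 0⊕0⊕1⊕1⊕1⊕1⊕0⊕0 = 0
s4: b4⊕b5⊕b6⊕b7⊕b12⊕b13⊕b14⊕b15 = 0⊕0⊕1⊕1⊕1⊕1⊕0⊕0 = 0
s8: b8⊕b9⊕b10⊕b11⊕b12⊕b13⊕b14⊕b15 = 1⊕1⊕1⊕1⊕1⊕1⊕0⊕0 = 0
Syndrome (s8...s1) = 0001 → position 1.
Flip bit 1: corrected codeword = 000001111111100
Data bits at positions 3,5,6,7,9,10,11,12,13,14,15: 00111111100

00111111100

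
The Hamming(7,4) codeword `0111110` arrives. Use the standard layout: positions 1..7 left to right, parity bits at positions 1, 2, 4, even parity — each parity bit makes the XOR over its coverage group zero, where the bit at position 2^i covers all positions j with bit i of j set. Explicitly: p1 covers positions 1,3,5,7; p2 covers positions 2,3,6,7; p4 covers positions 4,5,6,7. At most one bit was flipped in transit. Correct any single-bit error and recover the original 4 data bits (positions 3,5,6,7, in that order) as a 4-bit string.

s1: b1⊕b3⊕b5⊕b7 = 0⊕1⊕1⊕0 = 0
s2: b2⊕b3⊕b6⊕b7 = 1⊕1⊕1⊕0 = 1
s4: b4⊕b5⊕b6⊕b7 = 1⊕1⊕1⊕0 = 1
Syndrome (s4...s1) = 110 → position 6.
Flip bit 6: corrected codeword = 0111100
Data bits at positions 3,5,6,7: 1100

1100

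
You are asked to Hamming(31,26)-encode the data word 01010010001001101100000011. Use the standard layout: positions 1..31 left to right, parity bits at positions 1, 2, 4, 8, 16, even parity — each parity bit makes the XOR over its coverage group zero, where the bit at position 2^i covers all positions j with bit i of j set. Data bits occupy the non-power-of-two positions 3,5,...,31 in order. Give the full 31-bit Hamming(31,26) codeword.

Place data bits at non-power-of-two positions: b3=0, b5=1, b6=0, b7=1, b9=0, b10=0, b11=1, b12=0, b13=0, b14=0, b15=1, b17=0, b18=0, b19=1, b20=1, b21=0, b22=1, b23=1, b24=0, b25=0, b26=0, b27=0, b28=0, b29=0, b30=1, b31=1.
p1 = XOR of data positions {3,5,7,9,11,13,15,17,19,21,23,25,27,29,31} = 0⊕1⊕1⊕0⊕1⊕0⊕1⊕0⊕1⊕0⊕1⊕0⊕0⊕0⊕1 = 1
p2 = XOR of data positions {3,6,7,10,11,14,15,18,19,22,23,26,27,30,31} = 0⊕0⊕1⊕0⊕1⊕0⊕1⊕0⊕1⊕1⊕1⊕0⊕0⊕1⊕1 = 0
p4 = XOR of data positions {5,6,7,12,13,14,15,20,21,22,23,28,29,30,31} = 1⊕0⊕1⊕0⊕0⊕0⊕1⊕1⊕0⊕1⊕1⊕0⊕0⊕1⊕1 = 0
p8 = XOR of data positions {9,10,11,12,13,14,15,24,25,26,27,28,29,30,31} = 0⊕0⊕1⊕0⊕0⊕0⊕1⊕0⊕0⊕0⊕0⊕0⊕0⊕1⊕1 = 0
p16 = XOR of data positions {17,18,19,20,21,22,23,24,25,26,27,28,29,30,31} = 0⊕0⊕1⊕1⊕0⊕1⊕1⊕0⊕0⊕0⊕0⊕0⊕0⊕1⊕1 = 0
Codeword b1..b31 = 1000101000100010001101100000011

1000101000100010001101100000011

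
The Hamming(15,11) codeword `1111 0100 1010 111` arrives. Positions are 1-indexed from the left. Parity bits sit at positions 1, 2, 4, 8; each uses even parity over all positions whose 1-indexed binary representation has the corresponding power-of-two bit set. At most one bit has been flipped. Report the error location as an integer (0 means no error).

12

s1: b1⊕b3⊕b5⊕b7⊕b9⊕b11⊕b13⊕b15 = 1⊕1⊕0⊕0⊕1⊕1⊕1⊕1 = 0
s2: b2⊕b3⊕b6⊕b7⊕b10⊕b11⊕b14⊕b15 = 1⊕1⊕1⊕0⊕0⊕1⊕1⊕1 = 0
s4: b4⊕b5⊕b6⊕b7⊕b12⊕b13⊕b14⊕b15 = 1⊕0⊕1⊕0⊕0⊕1⊕1⊕1 = 1
s8: b8⊕b9⊕b10⊕b11⊕b12⊕b13⊕b14⊕b15 = 0⊕1⊕0⊕1⊕0⊕1⊕1⊕1 = 1
Syndrome (s8...s1) = 1100 → position 12.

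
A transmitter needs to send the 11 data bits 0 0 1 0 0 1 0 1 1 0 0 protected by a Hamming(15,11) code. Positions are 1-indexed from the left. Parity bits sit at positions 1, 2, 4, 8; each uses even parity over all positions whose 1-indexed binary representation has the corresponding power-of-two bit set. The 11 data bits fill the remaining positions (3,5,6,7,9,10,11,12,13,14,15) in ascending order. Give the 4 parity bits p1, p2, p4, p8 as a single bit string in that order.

Place data bits at non-power-of-two positions: b3=0, b5=0, b6=1, b7=0, b9=0, b10=1, b11=0, b12=1, b13=1, b14=0, b15=0.
p1 = XOR of data positions {3,5,7,9,11,13,15} = 0⊕0⊕0⊕0⊕0⊕1⊕0 = 1
p2 = XOR of data positions {3,6,7,10,11,14,15} = 0⊕1⊕0⊕1⊕0⊕0⊕0 = 0
p4 = XOR of data positions {5,6,7,12,13,14,15} = 0⊕1⊕0⊕1⊕1⊕0⊕0 = 1
p8 = XOR of data positions {9,10,11,12,13,14,15} = 0⊕1⊕0⊕1⊕1⊕0⊕0 = 1
Parity bits p1,p2,p4,p8 = 1011

1011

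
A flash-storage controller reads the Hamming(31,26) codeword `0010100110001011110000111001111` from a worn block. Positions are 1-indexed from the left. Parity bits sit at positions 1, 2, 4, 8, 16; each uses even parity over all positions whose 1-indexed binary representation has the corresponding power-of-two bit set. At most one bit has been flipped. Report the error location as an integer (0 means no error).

0

s1: b1⊕b3⊕b5⊕b7⊕b9⊕b11⊕b13⊕b15⊕b17⊕b19⊕b21⊕b23⊕b25⊕b27⊕b29⊕b31 = 0⊕1⊕1⊕0⊕1⊕0⊕1⊕1⊕1⊕0⊕0⊕1⊕1⊕0⊕1⊕1 = 0
s2: b2⊕b3⊕b6⊕b7⊕b10⊕b11⊕b14⊕b15⊕b18⊕b19⊕b22⊕b23⊕b26⊕b27⊕b30⊕b31 = 0⊕1⊕0⊕0⊕0⊕0⊕0⊕1⊕1⊕0⊕0⊕1⊕0⊕0⊕1⊕1 = 0
s4: b4⊕b5⊕b6⊕b7⊕b12⊕b13⊕b14⊕b15⊕b20⊕b21⊕b22⊕b23⊕b28⊕b29⊕b30⊕b31 = 0⊕1⊕0⊕0⊕0⊕1⊕0⊕1⊕0⊕0⊕0⊕1⊕1⊕1⊕1⊕1 = 0
s8: b8⊕b9⊕b10⊕b11⊕b12⊕b13⊕b14⊕b15⊕b24⊕b25⊕b26⊕b27⊕b28⊕b29⊕b30⊕b31 = 1⊕1⊕0⊕0⊕0⊕1⊕0⊕1⊕1⊕1⊕0⊕0⊕1⊕1⊕1⊕1 = 0
s16: b16⊕b17⊕b18⊕b19⊕b20⊕b21⊕b22⊕b23⊕b24⊕b25⊕b26⊕b27⊕b28⊕b29⊕b30⊕b31 = 1⊕1⊕1⊕0⊕0⊕0⊕0⊕1⊕1⊕1⊕0⊕0⊕1⊕1⊕1⊕1 = 0
Syndrome (s16...s1) = 00000 → position 0 (no error).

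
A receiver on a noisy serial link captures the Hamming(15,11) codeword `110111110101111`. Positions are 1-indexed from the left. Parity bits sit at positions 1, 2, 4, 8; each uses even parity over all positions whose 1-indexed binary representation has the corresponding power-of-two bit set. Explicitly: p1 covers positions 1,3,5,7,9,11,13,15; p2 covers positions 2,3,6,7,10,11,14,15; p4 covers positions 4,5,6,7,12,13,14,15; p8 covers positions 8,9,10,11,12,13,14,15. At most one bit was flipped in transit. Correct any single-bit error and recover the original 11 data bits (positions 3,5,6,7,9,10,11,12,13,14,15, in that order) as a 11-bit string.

01110101111

s1: b1⊕b3⊕b5⊕b7⊕b9⊕b11⊕b13⊕b15 = 1⊕0⊕1⊕1⊕0⊕0⊕1⊕1 = 1
s2: b2⊕b3⊕b6⊕b7⊕b10⊕b11⊕b14⊕b15 = 1⊕0⊕1⊕1⊕1⊕0⊕1⊕1 = 0
s4: b4⊕b5⊕b6⊕b7⊕b12⊕b13⊕b14⊕b15 = 1⊕1⊕1⊕1⊕1⊕1⊕1⊕1 = 0
s8: b8⊕b9⊕b10⊕b11⊕b12⊕b13⊕b14⊕b15 = 1⊕0⊕1⊕0⊕1⊕1⊕1⊕1 = 0
Syndrome (s8...s1) = 0001 → position 1.
Flip bit 1: corrected codeword = 010111110101111
Data bits at positions 3,5,6,7,9,10,11,12,13,14,15: 01110101111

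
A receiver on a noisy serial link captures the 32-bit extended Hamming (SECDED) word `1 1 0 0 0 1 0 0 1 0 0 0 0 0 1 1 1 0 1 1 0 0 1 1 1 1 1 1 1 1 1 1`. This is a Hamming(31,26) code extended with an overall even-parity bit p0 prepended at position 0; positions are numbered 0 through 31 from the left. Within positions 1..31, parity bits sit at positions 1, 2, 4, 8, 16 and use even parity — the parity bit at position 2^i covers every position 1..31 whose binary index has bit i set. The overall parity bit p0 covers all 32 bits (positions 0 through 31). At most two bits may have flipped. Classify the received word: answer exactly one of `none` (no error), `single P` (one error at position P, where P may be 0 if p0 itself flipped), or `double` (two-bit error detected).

s1: b1⊕b3⊕b5⊕b7⊕b9⊕b11⊕b13⊕b15⊕b17⊕b19⊕b21⊕b23⊕b25⊕b27⊕b29⊕b31 = 1⊕0⊕1⊕0⊕0⊕0⊕0⊕1⊕0⊕1⊕0⊕1⊕1⊕1⊕1⊕1 = 1
s2: b2⊕b3⊕b6⊕b7⊕b10⊕b11⊕b14⊕b15⊕b18⊕b19⊕b22⊕b23⊕b26⊕b27⊕b30⊕b31 = 0⊕0⊕0⊕0⊕0⊕0⊕1⊕1⊕1⊕1⊕1⊕1⊕1⊕1⊕1⊕1 = 0
s4: b4⊕b5⊕b6⊕b7⊕b12⊕b13⊕b14⊕b15⊕b20⊕b21⊕b22⊕b23⊕b28⊕b29⊕b30⊕b31 = 0⊕1⊕0⊕0⊕0⊕0⊕1⊕1⊕0⊕0⊕1⊕1⊕1⊕1⊕1⊕1 = 1
s8: b8⊕b9⊕b10⊕b11⊕b12⊕b13⊕b14⊕b15⊕b24⊕b25⊕b26⊕b27⊕b28⊕b29⊕b30⊕b31 = 1⊕0⊕0⊕0⊕0⊕0⊕1⊕1⊕1⊕1⊕1⊕1⊕1⊕1⊕1⊕1 = 1
s16: b16⊕b17⊕b18⊕b19⊕b20⊕b21⊕b22⊕b23⊕b24⊕b25⊕b26⊕b27⊕b28⊕b29⊕b30⊕b31 = 1⊕0⊕1⊕1⊕0⊕0⊕1⊕1⊕1⊕1⊕1⊕1⊕1⊕1⊕1⊕1 = 1
Syndrome (s16...s1) = 11101 → position 29.
Overall parity (XOR of all 32 bits, including p0): 1⊕1⊕0⊕0⊕0⊕1⊕0⊕0⊕1⊕0⊕0⊕0⊕0⊕0⊕1⊕1⊕1⊕0⊕1⊕1⊕0⊕0⊕1⊕1⊕1⊕1⊕1⊕1⊕1⊕1⊕1⊕1 = 1
Overall=1, syndrome position=29 → single-bit error at position 29.

single 29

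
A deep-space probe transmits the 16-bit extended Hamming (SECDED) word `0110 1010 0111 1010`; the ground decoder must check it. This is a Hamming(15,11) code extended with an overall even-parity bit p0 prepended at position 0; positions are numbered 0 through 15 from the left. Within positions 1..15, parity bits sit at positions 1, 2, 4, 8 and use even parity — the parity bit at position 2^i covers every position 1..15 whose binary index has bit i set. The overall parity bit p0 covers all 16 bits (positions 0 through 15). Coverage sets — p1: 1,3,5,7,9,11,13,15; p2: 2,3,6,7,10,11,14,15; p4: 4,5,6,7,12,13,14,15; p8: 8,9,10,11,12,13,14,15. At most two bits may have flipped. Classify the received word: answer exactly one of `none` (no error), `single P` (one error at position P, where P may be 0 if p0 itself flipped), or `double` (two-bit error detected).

s1: b1⊕b3⊕b5⊕b7⊕b9⊕b11⊕b13⊕b15 = 1⊕0⊕0⊕0⊕1⊕1⊕0⊕0 = 1
s2: b2⊕b3⊕b6⊕b7⊕b10⊕b11⊕b14⊕b15 = 1⊕0⊕1⊕0⊕1⊕1⊕1⊕0 = 1
s4: b4⊕b5⊕b6⊕b7⊕b12⊕b13⊕b14⊕b15 = 1⊕0⊕1⊕0⊕1⊕0⊕1⊕0 = 0
s8: b8⊕b9⊕b10⊕b11⊕b12⊕b13⊕b14⊕b15 = 0⊕1⊕1⊕1⊕1⊕0⊕1⊕0 = 1
Syndrome (s8...s1) = 1011 → position 11.
Overall parity (XOR of all 16 bits, including p0): 0⊕1⊕1⊕0⊕1⊕0⊕1⊕0⊕0⊕1⊕1⊕1⊕1⊕0⊕1⊕0 = 1
Overall=1, syndrome position=11 → single-bit error at position 11.

single 11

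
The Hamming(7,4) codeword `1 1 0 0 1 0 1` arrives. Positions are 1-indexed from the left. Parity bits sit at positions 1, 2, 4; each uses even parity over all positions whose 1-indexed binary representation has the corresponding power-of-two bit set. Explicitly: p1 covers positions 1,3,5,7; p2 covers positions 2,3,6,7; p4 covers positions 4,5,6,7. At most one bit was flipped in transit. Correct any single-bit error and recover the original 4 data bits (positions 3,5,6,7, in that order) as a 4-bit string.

s1: b1⊕b3⊕b5⊕b7 = 1⊕0⊕1⊕1 = 1
s2: b2⊕b3⊕b6⊕b7 = 1⊕0⊕0⊕1 = 0
s4: b4⊕b5⊕b6⊕b7 = 0⊕1⊕0⊕1 = 0
Syndrome (s4...s1) = 001 → position 1.
Flip bit 1: corrected codeword = 0100101
Data bits at positions 3,5,6,7: 0101

0101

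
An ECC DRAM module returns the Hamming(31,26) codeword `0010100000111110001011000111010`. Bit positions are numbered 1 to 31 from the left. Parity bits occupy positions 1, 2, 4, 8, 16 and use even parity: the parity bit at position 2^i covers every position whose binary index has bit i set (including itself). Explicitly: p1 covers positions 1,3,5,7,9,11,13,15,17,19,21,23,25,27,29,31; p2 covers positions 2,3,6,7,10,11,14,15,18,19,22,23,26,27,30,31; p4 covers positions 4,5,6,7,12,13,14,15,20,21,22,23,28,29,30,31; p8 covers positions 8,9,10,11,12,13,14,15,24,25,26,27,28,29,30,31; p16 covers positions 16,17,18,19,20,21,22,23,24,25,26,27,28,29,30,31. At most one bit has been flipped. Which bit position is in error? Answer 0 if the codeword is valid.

s1: b1⊕b3⊕b5⊕b7⊕b9⊕b11⊕b13⊕b15⊕b17⊕b19⊕b21⊕b23⊕b25⊕b27⊕b29⊕b31 = 0⊕1⊕1⊕0⊕0⊕1⊕1⊕1⊕0⊕1⊕1⊕0⊕0⊕1⊕0⊕0 = 0
s2: b2⊕b3⊕b6⊕b7⊕b10⊕b11⊕b14⊕b15⊕b18⊕b19⊕b22⊕b23⊕b26⊕b27⊕b30⊕b31 = 0⊕1⊕0⊕0⊕0⊕1⊕1⊕1⊕0⊕1⊕1⊕0⊕1⊕1⊕1⊕0 = 1
s4: b4⊕b5⊕b6⊕b7⊕b12⊕b13⊕b14⊕b15⊕b20⊕b21⊕b22⊕b23⊕b28⊕b29⊕b30⊕b31 = 0⊕1⊕0⊕0⊕1⊕1⊕1⊕1⊕0⊕1⊕1⊕0⊕1⊕0⊕1⊕0 = 1
s8: b8⊕b9⊕b10⊕b11⊕b12⊕b13⊕b14⊕b15⊕b24⊕b25⊕b26⊕b27⊕b28⊕b29⊕b30⊕b31 = 0⊕0⊕0⊕1⊕1⊕1⊕1⊕1⊕0⊕0⊕1⊕1⊕1⊕0⊕1⊕0 = 1
s16: b16⊕b17⊕b18⊕b19⊕b20⊕b21⊕b22⊕b23⊕b24⊕b25⊕b26⊕b27⊕b28⊕b29⊕b30⊕b31 = 0⊕0⊕0⊕1⊕0⊕1⊕1⊕0⊕0⊕0⊕1⊕1⊕1⊕0⊕1⊕0 = 1
Syndrome (s16...s1) = 11110 → position 30.

30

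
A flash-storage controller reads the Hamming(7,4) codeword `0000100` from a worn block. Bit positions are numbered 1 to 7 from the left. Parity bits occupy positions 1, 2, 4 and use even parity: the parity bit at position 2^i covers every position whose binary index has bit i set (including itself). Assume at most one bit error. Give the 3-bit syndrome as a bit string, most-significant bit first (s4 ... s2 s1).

101

s1: b1⊕b3⊕b5⊕b7 = 0⊕0⊕1⊕0 = 1
s2: b2⊕b3⊕b6⊕b7 = 0⊕0⊕0⊕0 = 0
s4: b4⊕b5⊕b6⊕b7 = 0⊕1⊕0⊕0 = 1
Syndrome (s4...s1) = 101 → position 5.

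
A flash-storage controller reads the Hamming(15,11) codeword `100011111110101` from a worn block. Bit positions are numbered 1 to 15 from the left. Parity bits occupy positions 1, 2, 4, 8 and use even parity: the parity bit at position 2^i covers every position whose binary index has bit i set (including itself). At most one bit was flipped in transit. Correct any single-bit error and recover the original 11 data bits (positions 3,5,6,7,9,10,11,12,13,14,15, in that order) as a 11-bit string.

01101110101

s1: b1⊕b3⊕b5⊕b7⊕b9⊕b11⊕b13⊕b15 = 1⊕0⊕1⊕1⊕1⊕1⊕1⊕1 = 1
s2: b2⊕b3⊕b6⊕b7⊕b10⊕b11⊕b14⊕b15 = 0⊕0⊕1⊕1⊕1⊕1⊕0⊕1 = 1
s4: b4⊕b5⊕b6⊕b7⊕b12⊕b13⊕b14⊕b15 = 0⊕1⊕1⊕1⊕0⊕1⊕0⊕1 = 1
s8: b8⊕b9⊕b10⊕b11⊕b12⊕b13⊕b14⊕b15 = 1⊕1⊕1⊕1⊕0⊕1⊕0⊕1 = 0
Syndrome (s8...s1) = 0111 → position 7.
Flip bit 7: corrected codeword = 100011011110101
Data bits at positions 3,5,6,7,9,10,11,12,13,14,15: 01101110101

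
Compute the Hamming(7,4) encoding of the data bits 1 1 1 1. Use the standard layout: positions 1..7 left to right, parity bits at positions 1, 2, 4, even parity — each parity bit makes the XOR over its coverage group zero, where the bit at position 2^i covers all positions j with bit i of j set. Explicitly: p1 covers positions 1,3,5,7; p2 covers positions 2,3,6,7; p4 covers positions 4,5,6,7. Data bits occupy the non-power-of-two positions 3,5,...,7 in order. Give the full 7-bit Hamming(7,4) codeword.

1111111

Place data bits at non-power-of-two positions: b3=1, b5=1, b6=1, b7=1.
p1 = XOR of data positions {3,5,7} = 1⊕1⊕1 = 1
p2 = XOR of data positions {3,6,7} = 1⊕1⊕1 = 1
p4 = XOR of data positions {5,6,7} = 1⊕1⊕1 = 1
Codeword b1..b7 = 1111111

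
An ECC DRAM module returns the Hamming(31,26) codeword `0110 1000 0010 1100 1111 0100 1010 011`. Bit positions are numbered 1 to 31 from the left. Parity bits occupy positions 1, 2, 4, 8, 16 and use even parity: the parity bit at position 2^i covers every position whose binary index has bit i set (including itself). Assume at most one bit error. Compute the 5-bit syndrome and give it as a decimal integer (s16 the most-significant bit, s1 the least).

29

s1: b1⊕b3⊕b5⊕b7⊕b9⊕b11⊕b13⊕b15⊕b17⊕b19⊕b21⊕b23⊕b25⊕b27⊕b29⊕b31 = 0⊕1⊕1⊕0⊕0⊕1⊕1⊕0⊕1⊕1⊕0⊕0⊕1⊕1⊕0⊕1 = 1
s2: b2⊕b3⊕b6⊕b7⊕b10⊕b11⊕b14⊕b15⊕b18⊕b19⊕b22⊕b23⊕b26⊕b27⊕b30⊕b31 = 1⊕1⊕0⊕0⊕0⊕1⊕1⊕0⊕1⊕1⊕1⊕0⊕0⊕1⊕1⊕1 = 0
s4: b4⊕b5⊕b6⊕b7⊕b12⊕b13⊕b14⊕b15⊕b20⊕b21⊕b22⊕b23⊕b28⊕b29⊕b30⊕b31 = 0⊕1⊕0⊕0⊕0⊕1⊕1⊕0⊕1⊕0⊕1⊕0⊕0⊕0⊕1⊕1 = 1
s8: b8⊕b9⊕b10⊕b11⊕b12⊕b13⊕b14⊕b15⊕b24⊕b25⊕b26⊕b27⊕b28⊕b29⊕b30⊕b31 = 0⊕0⊕0⊕1⊕0⊕1⊕1⊕0⊕0⊕1⊕0⊕1⊕0⊕0⊕1⊕1 = 1
s16: b16⊕b17⊕b18⊕b19⊕b20⊕b21⊕b22⊕b23⊕b24⊕b25⊕b26⊕b27⊕b28⊕b29⊕b30⊕b31 = 0⊕1⊕1⊕1⊕1⊕0⊕1⊕0⊕0⊕1⊕0⊕1⊕0⊕0⊕1⊕1 = 1
Syndrome (s16...s1) = 11101 → position 29.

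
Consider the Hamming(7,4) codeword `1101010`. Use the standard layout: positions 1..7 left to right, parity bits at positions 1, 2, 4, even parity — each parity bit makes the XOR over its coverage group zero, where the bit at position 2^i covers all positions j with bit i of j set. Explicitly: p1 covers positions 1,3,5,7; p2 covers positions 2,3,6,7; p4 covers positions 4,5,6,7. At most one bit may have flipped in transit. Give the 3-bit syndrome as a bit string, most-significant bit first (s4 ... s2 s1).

s1: b1⊕b3⊕b5⊕b7 = 1⊕0⊕0⊕0 = 1
s2: b2⊕b3⊕b6⊕b7 = 1⊕0⊕1⊕0 = 0
s4: b4⊕b5⊕b6⊕b7 = 1⊕0⊕1⊕0 = 0
Syndrome (s4...s1) = 001 → position 1.

001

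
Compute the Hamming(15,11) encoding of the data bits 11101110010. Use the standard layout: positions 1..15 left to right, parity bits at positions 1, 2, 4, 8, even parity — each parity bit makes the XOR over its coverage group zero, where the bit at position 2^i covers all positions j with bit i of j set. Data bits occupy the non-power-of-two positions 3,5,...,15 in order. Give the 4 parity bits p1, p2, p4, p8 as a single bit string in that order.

0110

Place data bits at non-power-of-two positions: b3=1, b5=1, b6=1, b7=0, b9=1, b10=1, b11=1, b12=0, b13=0, b14=1, b15=0.
p1 = XOR of data positions {3,5,7,9,11,13,15} = 1⊕1⊕0⊕1⊕1⊕0⊕0 = 0
p2 = XOR of data positions {3,6,7,10,11,14,15} = 1⊕1⊕0⊕1⊕1⊕1⊕0 = 1
p4 = XOR of data positions {5,6,7,12,13,14,15} = 1⊕1⊕0⊕0⊕0⊕1⊕0 = 1
p8 = XOR of data positions {9,10,11,12,13,14,15} = 1⊕1⊕1⊕0⊕0⊕1⊕0 = 0
Parity bits p1,p2,p4,p8 = 0110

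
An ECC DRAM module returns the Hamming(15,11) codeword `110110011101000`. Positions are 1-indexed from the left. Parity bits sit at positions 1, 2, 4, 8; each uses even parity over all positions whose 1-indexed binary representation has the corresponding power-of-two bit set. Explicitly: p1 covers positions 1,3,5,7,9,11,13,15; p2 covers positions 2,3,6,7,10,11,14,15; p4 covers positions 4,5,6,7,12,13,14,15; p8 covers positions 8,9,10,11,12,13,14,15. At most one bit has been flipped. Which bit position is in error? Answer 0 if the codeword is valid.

5

s1: b1⊕b3⊕b5⊕b7⊕b9⊕b11⊕b13⊕b15 = 1⊕0⊕1⊕0⊕1⊕0⊕0⊕0 = 1
s2: b2⊕b3⊕b6⊕b7⊕b10⊕b11⊕b14⊕b15 = 1⊕0⊕0⊕0⊕1⊕0⊕0⊕0 = 0
s4: b4⊕b5⊕b6⊕b7⊕b12⊕b13⊕b14⊕b15 = 1⊕1⊕0⊕0⊕1⊕0⊕0⊕0 = 1
s8: b8⊕b9⊕b10⊕b11⊕b12⊕b13⊕b14⊕b15 = 1⊕1⊕1⊕0⊕1⊕0⊕0⊕0 = 0
Syndrome (s8...s1) = 0101 → position 5.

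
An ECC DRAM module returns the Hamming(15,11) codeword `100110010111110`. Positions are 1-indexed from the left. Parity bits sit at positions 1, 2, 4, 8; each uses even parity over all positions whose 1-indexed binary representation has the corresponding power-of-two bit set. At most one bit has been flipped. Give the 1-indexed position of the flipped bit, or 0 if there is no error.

6

s1: b1⊕b3⊕b5⊕b7⊕b9⊕b11⊕b13⊕b15 = 1⊕0⊕1⊕0⊕0⊕1⊕1⊕0 = 0
s2: b2⊕b3⊕b6⊕b7⊕b10⊕b11⊕b14⊕b15 = 0⊕0⊕0⊕0⊕1⊕1⊕1⊕0 = 1
s4: b4⊕b5⊕b6⊕b7⊕b12⊕b13⊕b14⊕b15 = 1⊕1⊕0⊕0⊕1⊕1⊕1⊕0 = 1
s8: b8⊕b9⊕b10⊕b11⊕b12⊕b13⊕b14⊕b15 = 1⊕0⊕1⊕1⊕1⊕1⊕1⊕0 = 0
Syndrome (s8...s1) = 0110 → position 6.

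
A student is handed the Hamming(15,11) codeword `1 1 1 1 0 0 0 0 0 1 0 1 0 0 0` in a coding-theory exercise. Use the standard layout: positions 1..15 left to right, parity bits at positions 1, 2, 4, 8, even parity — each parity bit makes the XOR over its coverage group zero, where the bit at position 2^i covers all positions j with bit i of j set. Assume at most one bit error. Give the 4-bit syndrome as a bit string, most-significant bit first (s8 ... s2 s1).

0010

s1: b1⊕b3⊕b5⊕b7⊕b9⊕b11⊕b13⊕b15 = 1⊕1⊕0⊕0⊕0⊕0⊕0⊕0 = 0
s2: b2⊕b3⊕b6⊕b7⊕b10⊕b11⊕b14⊕b15 = 1⊕1⊕0⊕0⊕1⊕0⊕0⊕0 = 1
s4: b4⊕b5⊕b6⊕b7⊕b12⊕b13⊕b14⊕b15 = 1⊕0⊕0⊕0⊕1⊕0⊕0⊕0 = 0
s8: b8⊕b9⊕b10⊕b11⊕b12⊕b13⊕b14⊕b15 = 0⊕0⊕1⊕0⊕1⊕0⊕0⊕0 = 0
Syndrome (s8...s1) = 0010 → position 2.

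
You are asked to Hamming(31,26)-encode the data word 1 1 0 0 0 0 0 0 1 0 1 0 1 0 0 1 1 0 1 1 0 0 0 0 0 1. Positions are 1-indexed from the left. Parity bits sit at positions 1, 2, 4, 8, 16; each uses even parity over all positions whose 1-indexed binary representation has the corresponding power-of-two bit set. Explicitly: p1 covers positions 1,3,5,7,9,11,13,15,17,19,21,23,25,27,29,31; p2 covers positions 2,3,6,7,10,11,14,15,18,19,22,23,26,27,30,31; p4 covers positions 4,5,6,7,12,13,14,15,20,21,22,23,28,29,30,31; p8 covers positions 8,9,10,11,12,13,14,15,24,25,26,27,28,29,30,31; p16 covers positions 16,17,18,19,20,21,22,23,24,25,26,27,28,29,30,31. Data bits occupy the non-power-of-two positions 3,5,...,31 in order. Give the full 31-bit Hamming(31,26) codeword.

1110100100001010010011011000001

Place data bits at non-power-of-two positions: b3=1, b5=1, b6=0, b7=0, b9=0, b10=0, b11=0, b12=0, b13=1, b14=0, b15=1, b17=0, b18=1, b19=0, b20=0, b21=1, b22=1, b23=0, b24=1, b25=1, b26=0, b27=0, b28=0, b29=0, b30=0, b31=1.
p1 = XOR of data positions {3,5,7,9,11,13,15,17,19,21,23,25,27,29,31} = 1⊕1⊕0⊕0⊕0⊕1⊕1⊕0⊕0⊕1⊕0⊕1⊕0⊕0⊕1 = 1
p2 = XOR of data positions {3,6,7,10,11,14,15,18,19,22,23,26,27,30,31} = 1⊕0⊕0⊕0⊕0⊕0⊕1⊕1⊕0⊕1⊕0⊕0⊕0⊕0⊕1 = 1
p4 = XOR of data positions {5,6,7,12,13,14,15,20,21,22,23,28,29,30,31} = 1⊕0⊕0⊕0⊕1⊕0⊕1⊕0⊕1⊕1⊕0⊕0⊕0⊕0⊕1 = 0
p8 = XOR of data positions {9,10,11,12,13,14,15,24,25,26,27,28,29,30,31} = 0⊕0⊕0⊕0⊕1⊕0⊕1⊕1⊕1⊕0⊕0⊕0⊕0⊕0⊕1 = 1
p16 = XOR of data positions {17,18,19,20,21,22,23,24,25,26,27,28,29,30,31} = 0⊕1⊕0⊕0⊕1⊕1⊕0⊕1⊕1⊕0⊕0⊕0⊕0⊕0⊕1 = 0
Codeword b1..b31 = 1110100100001010010011011000001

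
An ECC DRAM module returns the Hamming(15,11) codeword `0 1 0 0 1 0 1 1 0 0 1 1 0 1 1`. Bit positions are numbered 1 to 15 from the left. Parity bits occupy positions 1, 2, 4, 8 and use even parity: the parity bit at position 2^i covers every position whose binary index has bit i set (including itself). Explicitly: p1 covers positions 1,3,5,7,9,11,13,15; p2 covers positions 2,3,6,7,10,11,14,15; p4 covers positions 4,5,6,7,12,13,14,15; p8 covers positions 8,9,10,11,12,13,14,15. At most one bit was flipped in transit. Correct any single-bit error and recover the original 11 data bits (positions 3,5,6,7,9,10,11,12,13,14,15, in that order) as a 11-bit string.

s1: b1⊕b3⊕b5⊕b7⊕b9⊕b11⊕b13⊕b15 = 0⊕0⊕1⊕1⊕0⊕1⊕0⊕1 = 0
s2: b2⊕b3⊕b6⊕b7⊕b10⊕b11⊕b14⊕b15 = 1⊕0⊕0⊕1⊕0⊕1⊕1⊕1 = 1
s4: b4⊕b5⊕b6⊕b7⊕b12⊕b13⊕b14⊕b15 = 0⊕1⊕0⊕1⊕1⊕0⊕1⊕1 = 1
s8: b8⊕b9⊕b10⊕b11⊕b12⊕b13⊕b14⊕b15 = 1⊕0⊕0⊕1⊕1⊕0⊕1⊕1 = 1
Syndrome (s8...s1) = 1110 → position 14.
Flip bit 14: corrected codeword = 010010110011001
Data bits at positions 3,5,6,7,9,10,11,12,13,14,15: 01010011001

01010011001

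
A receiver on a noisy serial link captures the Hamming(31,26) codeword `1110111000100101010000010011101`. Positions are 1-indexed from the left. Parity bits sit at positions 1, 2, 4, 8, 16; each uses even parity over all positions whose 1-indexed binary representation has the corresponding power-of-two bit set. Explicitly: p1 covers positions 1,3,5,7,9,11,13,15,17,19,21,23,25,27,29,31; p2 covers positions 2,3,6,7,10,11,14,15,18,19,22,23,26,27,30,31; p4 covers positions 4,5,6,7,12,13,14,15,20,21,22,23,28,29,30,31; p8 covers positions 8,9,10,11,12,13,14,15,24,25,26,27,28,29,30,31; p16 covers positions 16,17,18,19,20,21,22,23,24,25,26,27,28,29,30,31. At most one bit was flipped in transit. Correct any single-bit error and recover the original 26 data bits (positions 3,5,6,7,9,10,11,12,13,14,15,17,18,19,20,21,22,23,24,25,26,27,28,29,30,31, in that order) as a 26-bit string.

s1: b1⊕b3⊕b5⊕b7⊕b9⊕b11⊕b13⊕b15⊕b17⊕b19⊕b21⊕b23⊕b25⊕b27⊕b29⊕b31 = 1⊕1⊕1⊕1⊕0⊕1⊕0⊕0⊕0⊕0⊕0⊕0⊕0⊕1⊕1⊕1 = 0
s2: b2⊕b3⊕b6⊕b7⊕b10⊕b11⊕b14⊕b15⊕b18⊕b19⊕b22⊕b23⊕b26⊕b27⊕b30⊕b31 = 1⊕1⊕1⊕1⊕0⊕1⊕1⊕0⊕1⊕0⊕0⊕0⊕0⊕1⊕0⊕1 = 1
s4: b4⊕b5⊕b6⊕b7⊕b12⊕b13⊕b14⊕b15⊕b20⊕b21⊕b22⊕b23⊕b28⊕b29⊕b30⊕b31 = 0⊕1⊕1⊕1⊕0⊕0⊕1⊕0⊕0⊕0⊕0⊕0⊕1⊕1⊕0⊕1 = 1
s8: b8⊕b9⊕b10⊕b11⊕b12⊕b13⊕b14⊕b15⊕b24⊕b25⊕b26⊕b27⊕b28⊕b29⊕b30⊕b31 = 0⊕0⊕0⊕1⊕0⊕0⊕1⊕0⊕1⊕0⊕0⊕1⊕1⊕1⊕0⊕1 = 1
s16: b16⊕b17⊕b18⊕b19⊕b20⊕b21⊕b22⊕b23⊕b24⊕b25⊕b26⊕b27⊕b28⊕b29⊕b30⊕b31 = 1⊕0⊕1⊕0⊕0⊕0⊕0⊕0⊕1⊕0⊕0⊕1⊕1⊕1⊕0⊕1 = 1
Syndrome (s16...s1) = 11110 → position 30.
Flip bit 30: corrected codeword = 1110111000100101010000010011111
Data bits at positions 3,5,6,7,9,10,11,12,13,14,15,17,18,19,20,21,22,23,24,25,26,27,28,29,30,31: 11110010010010000010011111

11110010010010000010011111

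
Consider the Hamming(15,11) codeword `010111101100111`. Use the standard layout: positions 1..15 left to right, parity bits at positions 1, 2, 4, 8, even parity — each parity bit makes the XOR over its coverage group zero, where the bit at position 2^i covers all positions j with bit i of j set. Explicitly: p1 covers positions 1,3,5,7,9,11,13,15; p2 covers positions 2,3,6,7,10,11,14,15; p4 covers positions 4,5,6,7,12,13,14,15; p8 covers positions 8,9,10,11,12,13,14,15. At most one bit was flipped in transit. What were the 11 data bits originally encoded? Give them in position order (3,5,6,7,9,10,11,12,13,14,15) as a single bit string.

01111100011

s1: b1⊕b3⊕b5⊕b7⊕b9⊕b11⊕b13⊕b15 = 0⊕0⊕1⊕1⊕1⊕0⊕1⊕1 = 1
s2: b2⊕b3⊕b6⊕b7⊕b10⊕b11⊕b14⊕b15 = 1⊕0⊕1⊕1⊕1⊕0⊕1⊕1 = 0
s4: b4⊕b5⊕b6⊕b7⊕b12⊕b13⊕b14⊕b15 = 1⊕1⊕1⊕1⊕0⊕1⊕1⊕1 = 1
s8: b8⊕b9⊕b10⊕b11⊕b12⊕b13⊕b14⊕b15 = 0⊕1⊕1⊕0⊕0⊕1⊕1⊕1 = 1
Syndrome (s8...s1) = 1101 → position 13.
Flip bit 13: corrected codeword = 010111101100011
Data bits at positions 3,5,6,7,9,10,11,12,13,14,15: 01111100011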